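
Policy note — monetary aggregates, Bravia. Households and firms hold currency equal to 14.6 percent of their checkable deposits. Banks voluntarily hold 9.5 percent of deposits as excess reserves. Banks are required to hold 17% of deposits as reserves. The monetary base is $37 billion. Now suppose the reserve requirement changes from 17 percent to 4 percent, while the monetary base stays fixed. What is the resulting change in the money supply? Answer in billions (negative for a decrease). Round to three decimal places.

$47.729 billion

Initially m₁ = (1 + 0.146) / (0.17 + 0.095 + 0.146) ≈ 2.788321, so M₁ = 2.788321 × 37 ≈ 103.1679 billion.
After the change m₂ = (1 + 0.146) / (0.04 + 0.095 + 0.146) ≈ 4.078292, so M₂ = 4.078292 × 37 ≈ 150.8968 billion.
ΔM = M₂ − M₁ = 150.8968 − 103.1679 = 47.7289 billion.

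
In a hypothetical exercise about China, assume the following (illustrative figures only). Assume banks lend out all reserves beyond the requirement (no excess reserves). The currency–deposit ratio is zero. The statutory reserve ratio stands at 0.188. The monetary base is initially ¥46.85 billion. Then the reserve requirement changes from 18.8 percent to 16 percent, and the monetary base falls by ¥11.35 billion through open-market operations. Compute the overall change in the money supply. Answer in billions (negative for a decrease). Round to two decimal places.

-27.33 billion

Before: m₁ = 1 / (0.188) ≈ 5.31915, MB₁ = 46.85, so M₁ = 5.31915 × 46.85 ≈ 249.2022 billion.
After: m₂ = 1 / (0.16) = 6.25, MB₂ = 46.85 − 11.35 = 35.5, so M₂ = 6.25 × 35.5 = 221.875 billion.
ΔM = M₂ − M₁ = 221.875 − 249.2022 = -27.3272 billion.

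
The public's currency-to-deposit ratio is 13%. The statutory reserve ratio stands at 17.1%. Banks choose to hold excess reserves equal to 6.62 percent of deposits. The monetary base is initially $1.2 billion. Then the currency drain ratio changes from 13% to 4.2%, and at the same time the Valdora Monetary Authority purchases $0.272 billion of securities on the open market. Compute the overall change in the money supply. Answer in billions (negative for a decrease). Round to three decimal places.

$1.801 billion

Before: m₁ = (1 + 0.13) / (0.171 + 0.0662 + 0.13) ≈ 3.07734, MB₁ = 1.2, so M₁ = 3.07734 × 1.2 ≈ 3.6928 billion.
After: m₂ = (1 + 0.042) / (0.171 + 0.0662 + 0.042) ≈ 3.73209, MB₂ = 1.2 + 0.272 = 1.472, so M₂ = 3.73209 × 1.472 ≈ 5.4936 billion.
ΔM = M₂ − M₁ = 5.4936 − 3.6928 = 1.8008 billion.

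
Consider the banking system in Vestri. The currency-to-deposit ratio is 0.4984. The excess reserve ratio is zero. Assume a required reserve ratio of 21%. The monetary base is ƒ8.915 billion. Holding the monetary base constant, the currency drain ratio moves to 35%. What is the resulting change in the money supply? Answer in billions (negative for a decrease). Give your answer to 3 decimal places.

ƒ2.635 billion

Initially m₁ = (1 + 0.4984) / (0.21 + 0.4984) ≈ 2.11519, so M₁ = 2.11519 × 8.915 ≈ 18.8569 billion.
After the change m₂ = (1 + 0.35) / (0.21 + 0.35) ≈ 2.41071, so M₂ = 2.41071 × 8.915 ≈ 21.4915 billion.
ΔM = M₂ − M₁ = 21.4915 − 18.8569 = 2.6346 billion.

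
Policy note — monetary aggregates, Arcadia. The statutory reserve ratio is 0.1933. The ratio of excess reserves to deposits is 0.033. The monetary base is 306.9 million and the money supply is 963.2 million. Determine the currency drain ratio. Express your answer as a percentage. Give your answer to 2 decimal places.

13.55%

Using m = M/MB = 963.2/306.9 ≈ 3.138482. From m = (1 + c)/(c + rr + e), rearranging gives 1 + c = m·(c + rr + e), so c·(1 − m) = m·(rr + e) − 1.
Hence c = [m·(rr + e) − 1]/(1 − m) = [3.138482 × (0.1933 + 0.033) − 1] / (1 − 3.138482) ≈ 0.135499.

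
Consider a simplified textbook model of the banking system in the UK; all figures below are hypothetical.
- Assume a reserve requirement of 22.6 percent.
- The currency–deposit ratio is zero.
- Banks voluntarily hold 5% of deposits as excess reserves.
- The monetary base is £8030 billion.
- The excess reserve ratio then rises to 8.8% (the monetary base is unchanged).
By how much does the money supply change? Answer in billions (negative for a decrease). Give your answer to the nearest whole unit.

-3521 billion

Initially m₁ = 1 / (0.226 + 0.05) ≈ 3.62319, so M₁ = 3.62319 × 8030 = 29094.2157 billion.
After the change m₂ = 1 / (0.226 + 0.088) ≈ 3.18471, so M₂ = 3.18471 × 8030 = 25573.2213 billion.
ΔM = M₂ − M₁ = 25573.2213 − 29094.2157 = -3520.9944 billion.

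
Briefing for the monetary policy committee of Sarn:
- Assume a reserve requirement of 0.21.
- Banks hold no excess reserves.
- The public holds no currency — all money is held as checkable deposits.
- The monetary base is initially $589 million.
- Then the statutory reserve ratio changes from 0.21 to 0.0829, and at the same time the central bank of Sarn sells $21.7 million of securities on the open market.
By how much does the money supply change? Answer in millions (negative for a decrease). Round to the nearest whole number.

Before: m₁ = 1 / (0.21) ≈ 4.7619, MB₁ = 589, so M₁ = 4.7619 × 589 = 2804.7591 million.
After: m₂ = 1 / (0.0829) ≈ 12.0627, MB₂ = 589 − 21.7 = 567.3, so M₂ = 12.0627 × 567.3 ≈ 6843.1697 million.
ΔM = M₂ − M₁ = 6843.1697 − 2804.7591 = 4038.4106 million.

$4038 million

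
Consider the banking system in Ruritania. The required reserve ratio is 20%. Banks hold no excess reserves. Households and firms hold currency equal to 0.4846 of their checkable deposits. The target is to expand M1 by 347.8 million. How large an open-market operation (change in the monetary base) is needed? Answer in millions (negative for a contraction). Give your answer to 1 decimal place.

160.4 million

The money multiplier is m = (1 + c) / (rr + c) = (1 + 0.4846) / (0.2 + 0.4846) ≈ 2.16857.
ΔMB = ΔM / m = (+347.8) / 2.16857 ≈ 160.3822 million.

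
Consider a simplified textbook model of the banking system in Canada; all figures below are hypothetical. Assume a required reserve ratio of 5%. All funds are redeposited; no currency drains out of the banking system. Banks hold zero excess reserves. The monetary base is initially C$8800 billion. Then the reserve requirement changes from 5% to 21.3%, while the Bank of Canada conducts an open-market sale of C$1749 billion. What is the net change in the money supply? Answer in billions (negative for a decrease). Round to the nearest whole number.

-142897 billion

Before: m₁ = 1 / (0.05) = 20, MB₁ = 8800, so M₁ = 20 × 8800 = 176000 billion.
After: m₂ = 1 / (0.213) ≈ 4.69484, MB₂ = 8800 − 1749 = 7051, so M₂ = 4.69484 × 7051 ≈ 33103.3168 billion.
ΔM = M₂ − M₁ = 33103.3168 − 176000 = -142896.6832 billion.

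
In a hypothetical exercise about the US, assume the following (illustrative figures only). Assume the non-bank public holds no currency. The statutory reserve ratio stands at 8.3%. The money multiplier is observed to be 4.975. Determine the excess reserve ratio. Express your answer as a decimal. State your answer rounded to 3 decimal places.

Using m = 4.975. Since m = (1 + c)/(c + rr + e), the denominator satisfies c + rr + e = (1 + c)/m = (1 + 0) / 4.975 ≈ 0.201005.
With c = 0 and rr = 0.083, the excess reserve ratio is 0.201005 − 0 − 0.083 = 0.118005.

0.118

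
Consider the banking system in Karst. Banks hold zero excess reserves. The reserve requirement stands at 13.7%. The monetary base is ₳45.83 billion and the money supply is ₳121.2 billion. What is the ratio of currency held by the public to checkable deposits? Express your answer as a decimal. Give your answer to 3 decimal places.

0.388

Using m = M/MB = 121.2/45.83 ≈ 2.644556. From m = (1 + c)/(c + rr + e), rearranging gives 1 + c = m·(c + rr + e), so c·(1 − m) = m·(rr + e) − 1.
Hence c = [m·(rr + e) − 1]/(1 − m) = [2.644556 × (0.137 + 0) − 1] / (1 − 2.644556) ≈ 0.387762.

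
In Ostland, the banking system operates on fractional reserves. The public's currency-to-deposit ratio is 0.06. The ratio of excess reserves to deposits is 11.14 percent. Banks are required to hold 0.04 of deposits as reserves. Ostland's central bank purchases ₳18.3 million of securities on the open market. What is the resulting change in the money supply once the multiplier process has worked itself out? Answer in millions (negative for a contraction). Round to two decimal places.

₳91.76 million

The money multiplier is m = (1 + c) / (rr + e + c) = (1 + 0.06) / (0.04 + 0.1114 + 0.06) ≈ 5.01419.
The purchase adds 18.3 million of base, so ΔM = m × ΔMB = 5.01419 × (+18.3) ≈ 91.7597 million.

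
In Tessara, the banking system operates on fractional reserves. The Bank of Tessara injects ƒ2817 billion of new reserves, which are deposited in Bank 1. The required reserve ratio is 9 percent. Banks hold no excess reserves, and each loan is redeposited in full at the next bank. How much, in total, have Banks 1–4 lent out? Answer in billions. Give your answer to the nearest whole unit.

Bank i lends (1 − rr)^i of the original deposit: Bank 1 lends 2817·0.9100 = 2563.4700, Bank 2 lends 2817·0.9100² = 2332.7577, and so on.
Summing a geometric series: total = 2817·[0.9100·(1 − 0.9100^4) / (1 − 0.9100)] ≈ 8950.7939 billion.

ƒ8951 billion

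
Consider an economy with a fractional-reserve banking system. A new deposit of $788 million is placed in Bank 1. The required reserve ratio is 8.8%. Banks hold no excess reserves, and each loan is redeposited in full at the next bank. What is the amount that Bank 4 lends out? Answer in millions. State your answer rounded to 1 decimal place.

$545.1 million

Each bank lends a fraction (1 − rr) = 0.9120 of the deposit it receives, so Bank 4 receives 788·0.9120^3 and lends 788·0.9120^4 ≈ 545.1369 million.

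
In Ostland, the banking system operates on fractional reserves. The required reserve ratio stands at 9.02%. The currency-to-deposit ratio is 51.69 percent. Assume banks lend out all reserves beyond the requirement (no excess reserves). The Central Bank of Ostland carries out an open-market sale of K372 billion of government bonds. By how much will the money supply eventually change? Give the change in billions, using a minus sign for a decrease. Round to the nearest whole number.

-929 billion

The money multiplier is m = (1 + c) / (rr + c) = (1 + 0.5169) / (0.0902 + 0.5169) ≈ 2.4986.
The sale removes 372 billion of base, so ΔM = m × ΔMB = 2.4986 × (−372) = -929.4792 billion.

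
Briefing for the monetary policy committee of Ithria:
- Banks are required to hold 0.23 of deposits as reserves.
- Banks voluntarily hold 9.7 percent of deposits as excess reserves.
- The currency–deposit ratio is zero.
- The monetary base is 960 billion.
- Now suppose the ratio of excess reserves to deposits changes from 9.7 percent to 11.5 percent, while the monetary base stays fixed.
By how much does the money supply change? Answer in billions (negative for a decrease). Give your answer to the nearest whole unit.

-153 billion

Initially m₁ = 1 / (0.23 + 0.097) ≈ 3.0581, so M₁ = 3.0581 × 960 = 2935.776 billion.
After the change m₂ = 1 / (0.23 + 0.115) ≈ 2.8986, so M₂ = 2.8986 × 960 = 2782.656 billion.
ΔM = M₂ − M₁ = 2782.656 − 2935.776 = -153.12 billion.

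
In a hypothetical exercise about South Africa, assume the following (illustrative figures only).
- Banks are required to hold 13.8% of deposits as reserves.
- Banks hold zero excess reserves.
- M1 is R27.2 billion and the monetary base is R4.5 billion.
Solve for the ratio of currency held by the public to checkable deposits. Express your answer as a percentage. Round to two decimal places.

3.29%

Using m = M/MB = 27.2/4.5 ≈ 6.044444. From m = (1 + c)/(c + rr + e), rearranging gives 1 + c = m·(c + rr + e), so c·(1 − m) = m·(rr + e) − 1.
Hence c = [m·(rr + e) − 1]/(1 − m) = [6.044444 × (0.138 + 0) − 1] / (1 − 6.044444) ≈ 0.032881.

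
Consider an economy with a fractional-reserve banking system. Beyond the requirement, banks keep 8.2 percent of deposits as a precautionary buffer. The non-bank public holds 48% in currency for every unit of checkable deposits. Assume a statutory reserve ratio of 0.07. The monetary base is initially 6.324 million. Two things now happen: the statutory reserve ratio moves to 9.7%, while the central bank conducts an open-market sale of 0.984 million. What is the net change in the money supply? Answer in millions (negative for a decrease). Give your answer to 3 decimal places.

Before: m₁ = (1 + 0.48) / (0.07 + 0.082 + 0.48) ≈ 2.34177, MB₁ = 6.324, so M₁ = 2.34177 × 6.324 ≈ 14.8094 million.
After: m₂ = (1 + 0.48) / (0.097 + 0.082 + 0.48) ≈ 2.24583, MB₂ = 6.324 − 0.984 = 5.34, so M₂ = 2.24583 × 5.34 ≈ 11.9927 million.
ΔM = M₂ − M₁ = 11.9927 − 14.8094 = -2.8167 million.

-2.817 million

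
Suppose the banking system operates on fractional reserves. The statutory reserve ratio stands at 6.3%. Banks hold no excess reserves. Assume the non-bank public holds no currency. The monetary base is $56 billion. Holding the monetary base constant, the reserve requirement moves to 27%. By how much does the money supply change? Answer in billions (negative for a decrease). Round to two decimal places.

Initially m₁ = 1 / (0.063) ≈ 15.87302, so M₁ = 15.87302 × 56 ≈ 888.8891 billion.
After the change m₂ = 1 / (0.27) ≈ 3.70370, so M₂ = 3.70370 × 56 = 207.4072 billion.
ΔM = M₂ − M₁ = 207.4072 − 888.8891 = -681.4819 billion.

-681.48 billion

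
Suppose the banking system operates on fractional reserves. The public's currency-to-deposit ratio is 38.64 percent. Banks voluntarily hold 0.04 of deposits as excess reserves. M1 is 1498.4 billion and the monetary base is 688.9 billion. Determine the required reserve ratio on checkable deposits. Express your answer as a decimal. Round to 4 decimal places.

Using m = M/MB = 1498.4/688.9 ≈ 2.175062. Since m = (1 + c)/(c + rr + e), the denominator satisfies c + rr + e = (1 + c)/m = (1 + 0.3864) / 2.175062 ≈ 0.637407.
With c = 0.3864 and e = 0.04, the required reserve ratio on checkable deposits is 0.637407 − 0.3864 − 0.04 = 0.211007.

0.2110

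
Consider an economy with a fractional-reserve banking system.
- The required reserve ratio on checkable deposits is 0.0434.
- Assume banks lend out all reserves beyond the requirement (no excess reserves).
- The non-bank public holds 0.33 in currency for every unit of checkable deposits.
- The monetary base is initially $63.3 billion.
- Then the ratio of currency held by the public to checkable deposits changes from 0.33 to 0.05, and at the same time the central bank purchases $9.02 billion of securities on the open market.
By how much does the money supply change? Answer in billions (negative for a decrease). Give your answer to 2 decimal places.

$587.55 billion

Before: m₁ = (1 + 0.33) / (0.0434 + 0.33) ≈ 3.56186, MB₁ = 63.3, so M₁ = 3.56186 × 63.3 ≈ 225.4657 billion.
After: m₂ = (1 + 0.05) / (0.0434 + 0.05) ≈ 11.24197, MB₂ = 63.3 + 9.02 = 72.32, so M₂ = 11.24197 × 72.32 ≈ 813.0193 billion.
ΔM = M₂ − M₁ = 813.0193 − 225.4657 = 587.5536 billion.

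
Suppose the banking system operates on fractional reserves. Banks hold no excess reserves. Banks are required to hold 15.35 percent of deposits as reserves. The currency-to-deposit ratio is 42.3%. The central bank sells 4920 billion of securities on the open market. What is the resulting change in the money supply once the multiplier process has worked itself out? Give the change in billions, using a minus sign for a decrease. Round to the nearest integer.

-12144 billion

The money multiplier is m = (1 + c) / (rr + c) = (1 + 0.423) / (0.1535 + 0.423) ≈ 2.46834.
The sale removes 4920 billion of base, so ΔM = m × ΔMB = 2.46834 × (−4920) = -12144.2328 billion.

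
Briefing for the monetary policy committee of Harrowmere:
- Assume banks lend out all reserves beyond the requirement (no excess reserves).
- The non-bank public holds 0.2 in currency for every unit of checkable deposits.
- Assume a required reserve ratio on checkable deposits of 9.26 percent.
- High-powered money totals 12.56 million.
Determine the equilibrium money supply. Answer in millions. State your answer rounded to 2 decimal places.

51.51 million

The money multiplier is m = (1 + c) / (rr + c) = (1 + 0.2) / (0.0926 + 0.2) ≈ 4.10116.
So M = m × MB = 4.10116 × 12.56 ≈ 51.5106 million.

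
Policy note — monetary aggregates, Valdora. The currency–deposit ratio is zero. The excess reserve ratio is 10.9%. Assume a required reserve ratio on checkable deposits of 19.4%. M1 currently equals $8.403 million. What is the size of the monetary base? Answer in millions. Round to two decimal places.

$2.55 million

The money multiplier is m = 1 / (rr + e) = 1 / (0.194 + 0.109) ≈ 3.3003.
MB = M / m = 8.403 / 3.3003 ≈ 2.5461 million.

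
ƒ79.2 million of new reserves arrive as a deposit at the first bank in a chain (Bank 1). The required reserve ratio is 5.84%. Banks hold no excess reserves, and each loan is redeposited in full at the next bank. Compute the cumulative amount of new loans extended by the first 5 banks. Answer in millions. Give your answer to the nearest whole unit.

Bank i lends (1 − rr)^i of the original deposit: Bank 1 lends 79.2·0.9416 ≈ 74.5747, Bank 2 lends 79.2·0.9416² ≈ 70.2196, and so on.
Summing a geometric series: total = 79.2·[0.9416·(1 − 0.9416^5) / (1 − 0.9416)] ≈ 331.7920 million.

ƒ332 million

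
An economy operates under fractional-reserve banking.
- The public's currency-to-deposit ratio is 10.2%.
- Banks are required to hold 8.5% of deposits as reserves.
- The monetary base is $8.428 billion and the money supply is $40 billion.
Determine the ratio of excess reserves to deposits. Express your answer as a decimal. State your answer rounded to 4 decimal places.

Using m = M/MB = 40/8.428 ≈ 4.746084. Since m = (1 + c)/(c + rr + e), the denominator satisfies c + rr + e = (1 + c)/m = (1 + 0.102) / 4.746084 ≈ 0.232191.
With c = 0.102 and rr = 0.085, the ratio of excess reserves to deposits is 0.232191 − 0.102 − 0.085 = 0.045191.

0.0452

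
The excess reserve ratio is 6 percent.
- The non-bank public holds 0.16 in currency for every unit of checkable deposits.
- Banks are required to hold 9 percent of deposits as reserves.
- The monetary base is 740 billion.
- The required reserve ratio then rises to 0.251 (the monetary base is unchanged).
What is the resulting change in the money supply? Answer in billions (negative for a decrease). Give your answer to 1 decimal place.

-946.5 billion

Initially m₁ = (1 + 0.16) / (0.09 + 0.06 + 0.16) ≈ 3.74194, so M₁ = 3.74194 × 740 = 2769.0356 billion.
After the change m₂ = (1 + 0.16) / (0.251 + 0.06 + 0.16) ≈ 2.46285, so M₂ = 2.46285 × 740 = 1822.509 billion.
ΔM = M₂ − M₁ = 1822.509 − 2769.0356 = -946.5266 billion.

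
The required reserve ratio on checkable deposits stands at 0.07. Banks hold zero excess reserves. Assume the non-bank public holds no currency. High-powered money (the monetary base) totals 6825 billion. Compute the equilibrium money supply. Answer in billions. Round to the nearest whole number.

With no currency drain or excess reserves, the money multiplier is m = 1/rr = 1/0.07 ≈ 14.28571.
Money supply M = m × MB = 14.28571 × 6825 ≈ 97499.9707 billion.

97500 billion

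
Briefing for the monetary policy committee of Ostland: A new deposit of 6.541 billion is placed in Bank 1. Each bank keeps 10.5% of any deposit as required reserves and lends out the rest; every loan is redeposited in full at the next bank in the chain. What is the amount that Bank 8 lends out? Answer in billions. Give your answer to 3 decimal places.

2.693 billion

Each bank lends a fraction (1 − rr) = 0.8950 of the deposit it receives, so Bank 8 receives 6.541·0.8950^7 and lends 6.541·0.8950^8 ≈ 2.6930 billion.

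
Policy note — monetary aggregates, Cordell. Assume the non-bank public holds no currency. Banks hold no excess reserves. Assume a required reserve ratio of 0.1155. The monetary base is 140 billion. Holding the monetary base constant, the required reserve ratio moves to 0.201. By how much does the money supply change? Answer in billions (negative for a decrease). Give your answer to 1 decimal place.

Initially m₁ = 1 / (0.1155) ≈ 8.65801, so M₁ = 8.65801 × 140 = 1212.1214 billion.
After the change m₂ = 1 / (0.201) ≈ 4.97512, so M₂ = 4.97512 × 140 = 696.5168 billion.
ΔM = M₂ − M₁ = 696.5168 − 1212.1214 = -515.6046 billion.

-515.6 billion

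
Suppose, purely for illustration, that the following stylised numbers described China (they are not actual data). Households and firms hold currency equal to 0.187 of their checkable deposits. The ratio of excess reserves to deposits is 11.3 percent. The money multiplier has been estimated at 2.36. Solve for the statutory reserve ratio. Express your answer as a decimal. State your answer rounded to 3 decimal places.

Using m = 2.36. Since m = (1 + c)/(c + rr + e), the denominator satisfies c + rr + e = (1 + c)/m = (1 + 0.187) / 2.36 ≈ 0.502966.
With c = 0.187 and e = 0.113, the statutory reserve ratio is 0.502966 − 0.187 − 0.113 = 0.202966.

0.203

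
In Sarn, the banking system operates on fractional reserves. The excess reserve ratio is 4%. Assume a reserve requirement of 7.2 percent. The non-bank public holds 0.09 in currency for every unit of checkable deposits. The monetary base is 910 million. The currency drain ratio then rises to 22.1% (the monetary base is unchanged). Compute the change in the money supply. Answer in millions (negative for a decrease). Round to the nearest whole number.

Initially m₁ = (1 + 0.09) / (0.072 + 0.04 + 0.09) ≈ 5.3960, so M₁ = 5.3960 × 910 = 4910.36 million.
After the change m₂ = (1 + 0.221) / (0.072 + 0.04 + 0.221) ≈ 3.6667, so M₂ = 3.6667 × 910 = 3336.697 million.
ΔM = M₂ − M₁ = 3336.697 − 4910.36 = -1573.663 million.

-1574 million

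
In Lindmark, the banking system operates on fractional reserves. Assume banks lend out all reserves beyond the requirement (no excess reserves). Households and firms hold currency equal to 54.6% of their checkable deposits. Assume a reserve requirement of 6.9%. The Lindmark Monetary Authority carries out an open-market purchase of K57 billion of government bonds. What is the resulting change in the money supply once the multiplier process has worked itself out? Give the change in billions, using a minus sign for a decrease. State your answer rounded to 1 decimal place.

The money multiplier is m = (1 + c) / (rr + c) = (1 + 0.546) / (0.069 + 0.546) ≈ 2.5138.
The purchase adds 57 billion of base, so ΔM = m × ΔMB = 2.5138 × (+57) = 143.2866 billion.

K143.3 billion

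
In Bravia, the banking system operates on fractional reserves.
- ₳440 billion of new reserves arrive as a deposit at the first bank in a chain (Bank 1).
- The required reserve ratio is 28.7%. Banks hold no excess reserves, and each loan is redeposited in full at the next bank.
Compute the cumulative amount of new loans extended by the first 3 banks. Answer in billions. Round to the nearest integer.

₳697 billion

Bank i lends (1 − rr)^i of the original deposit: Bank 1 lends 440·0.7130 = 313.7200, Bank 2 lends 440·0.7130² ≈ 223.6824, and so on.
Summing a geometric series: total = 440·[0.7130·(1 − 0.7130^3) / (1 − 0.7130)] ≈ 696.8879 billion.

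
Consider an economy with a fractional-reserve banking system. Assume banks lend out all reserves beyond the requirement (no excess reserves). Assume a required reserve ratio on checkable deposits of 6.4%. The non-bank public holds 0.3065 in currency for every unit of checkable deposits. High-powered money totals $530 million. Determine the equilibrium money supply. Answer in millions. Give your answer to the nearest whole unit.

$1869 million

The money multiplier is m = (1 + c) / (rr + c) = (1 + 0.3065) / (0.064 + 0.3065) ≈ 3.5263.
So M = m × MB = 3.5263 × 530 = 1868.939 million.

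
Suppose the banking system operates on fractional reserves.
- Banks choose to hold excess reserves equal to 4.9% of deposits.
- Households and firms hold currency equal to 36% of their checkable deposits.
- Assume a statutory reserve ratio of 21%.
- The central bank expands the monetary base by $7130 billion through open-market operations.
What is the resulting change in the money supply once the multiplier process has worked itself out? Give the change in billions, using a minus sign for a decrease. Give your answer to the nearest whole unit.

$15665 billion

The money multiplier is m = (1 + c) / (rr + e + c) = (1 + 0.36) / (0.21 + 0.049 + 0.36) ≈ 2.19709.
The purchase adds 7130 billion of base, so ΔM = m × ΔMB = 2.19709 × (+7130) = 15665.2517 billion.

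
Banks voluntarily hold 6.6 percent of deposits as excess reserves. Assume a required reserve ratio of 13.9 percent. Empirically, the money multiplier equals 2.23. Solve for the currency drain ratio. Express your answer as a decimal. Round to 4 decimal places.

Using m = 2.23. From m = (1 + c)/(c + rr + e), rearranging gives 1 + c = m·(c + rr + e), so c·(1 − m) = m·(rr + e) − 1.
Hence c = [m·(rr + e) − 1]/(1 − m) = [2.23 × (0.139 + 0.066) − 1] / (1 − 2.23) ≈ 0.441341.

0.4413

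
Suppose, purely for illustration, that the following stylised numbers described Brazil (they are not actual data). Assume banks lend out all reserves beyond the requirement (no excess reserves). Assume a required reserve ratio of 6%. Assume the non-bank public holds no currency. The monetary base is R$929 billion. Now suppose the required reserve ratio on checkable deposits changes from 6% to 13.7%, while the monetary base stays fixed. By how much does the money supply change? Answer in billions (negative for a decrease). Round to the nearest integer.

-8702 billion

Initially m₁ = 1 / (0.06) ≈ 16.6667, so M₁ = 16.6667 × 929 = 15483.3643 billion.
After the change m₂ = 1 / (0.137) ≈ 7.2993, so M₂ = 7.2993 × 929 = 6781.0497 billion.
ΔM = M₂ − M₁ = 6781.0497 − 15483.3643 = -8702.3146 billion.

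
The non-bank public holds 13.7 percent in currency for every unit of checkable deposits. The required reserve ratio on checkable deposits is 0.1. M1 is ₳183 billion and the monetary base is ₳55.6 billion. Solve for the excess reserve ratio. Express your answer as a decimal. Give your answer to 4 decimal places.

Using m = M/MB = 183/55.6 ≈ 3.291367. Since m = (1 + c)/(c + rr + e), the denominator satisfies c + rr + e = (1 + c)/m = (1 + 0.137) / 3.291367 ≈ 0.345449.
With c = 0.137 and rr = 0.1, the excess reserve ratio is 0.345449 − 0.137 − 0.1 = 0.108449.

0.1084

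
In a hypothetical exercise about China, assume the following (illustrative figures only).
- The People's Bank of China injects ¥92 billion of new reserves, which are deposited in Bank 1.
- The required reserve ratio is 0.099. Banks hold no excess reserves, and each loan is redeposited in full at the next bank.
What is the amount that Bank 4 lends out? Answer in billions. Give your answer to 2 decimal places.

Each bank lends a fraction (1 − rr) = 0.9010 of the deposit it receives, so Bank 4 receives 92·0.9010^3 and lends 92·0.9010^4 ≈ 60.6299 billion.

¥60.63 billion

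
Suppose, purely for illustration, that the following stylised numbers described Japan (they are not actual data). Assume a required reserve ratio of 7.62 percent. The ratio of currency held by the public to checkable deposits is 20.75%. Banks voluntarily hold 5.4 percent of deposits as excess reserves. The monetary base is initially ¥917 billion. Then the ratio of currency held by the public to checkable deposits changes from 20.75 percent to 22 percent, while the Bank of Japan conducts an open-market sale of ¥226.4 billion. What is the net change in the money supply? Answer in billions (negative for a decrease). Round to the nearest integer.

Before: m₁ = (1 + 0.2075) / (0.0762 + 0.054 + 0.2075) ≈ 3.5757, MB₁ = 917, so M₁ = 3.5757 × 917 = 3278.9169 billion.
After: m₂ = (1 + 0.22) / (0.0762 + 0.054 + 0.22) ≈ 3.4837, MB₂ = 917 − 226.4 = 690.6, so M₂ = 3.4837 × 690.6 ≈ 2405.8432 billion.
ΔM = M₂ − M₁ = 2405.8432 − 3278.9169 = -873.0737 billion.

-873 billion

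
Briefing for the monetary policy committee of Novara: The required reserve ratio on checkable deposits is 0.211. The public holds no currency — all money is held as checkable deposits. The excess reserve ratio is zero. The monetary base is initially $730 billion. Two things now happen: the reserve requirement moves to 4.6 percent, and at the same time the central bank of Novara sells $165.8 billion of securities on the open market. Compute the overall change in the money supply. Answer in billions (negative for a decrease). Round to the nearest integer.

$8806 billion

Before: m₁ = 1 / (0.211) ≈ 4.7393, MB₁ = 730, so M₁ = 4.7393 × 730 = 3459.689 billion.
After: m₂ = 1 / (0.046) ≈ 21.7391, MB₂ = 730 − 165.8 = 564.2, so M₂ = 21.7391 × 564.2 ≈ 12265.2002 billion.
ΔM = M₂ − M₁ = 12265.2002 − 3459.689 = 8805.5112 billion.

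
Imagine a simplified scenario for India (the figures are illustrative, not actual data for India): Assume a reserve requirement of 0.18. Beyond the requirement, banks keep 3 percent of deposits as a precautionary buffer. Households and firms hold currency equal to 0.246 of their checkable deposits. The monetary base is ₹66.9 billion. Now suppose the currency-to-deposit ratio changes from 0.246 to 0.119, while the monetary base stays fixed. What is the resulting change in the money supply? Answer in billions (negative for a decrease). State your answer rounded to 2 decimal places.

₹44.74 billion

Initially m₁ = (1 + 0.246) / (0.18 + 0.03 + 0.246) ≈ 2.73246, so M₁ = 2.73246 × 66.9 ≈ 182.8016 billion.
After the change m₂ = (1 + 0.119) / (0.18 + 0.03 + 0.119) ≈ 3.40122, so M₂ = 3.40122 × 66.9 ≈ 227.5416 billion.
ΔM = M₂ − M₁ = 227.5416 − 182.8016 = 44.74 billion.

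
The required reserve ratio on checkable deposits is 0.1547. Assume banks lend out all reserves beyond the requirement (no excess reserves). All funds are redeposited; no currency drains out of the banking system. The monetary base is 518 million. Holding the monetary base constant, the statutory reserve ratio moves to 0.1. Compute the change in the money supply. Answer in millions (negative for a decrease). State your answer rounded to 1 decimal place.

Initially m₁ = 1 / (0.1547) ≈ 6.46412, so M₁ = 6.46412 × 518 ≈ 3348.4142 million.
After the change m₂ = 1 / (0.1) = 10, so M₂ = 10 × 518 = 5180 million.
ΔM = M₂ − M₁ = 5180 − 3348.4142 = 1831.5858 million.

1831.6 million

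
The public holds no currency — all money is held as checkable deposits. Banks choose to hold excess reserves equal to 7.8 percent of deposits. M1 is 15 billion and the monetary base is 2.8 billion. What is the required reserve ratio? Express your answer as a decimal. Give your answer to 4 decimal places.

Using m = M/MB = 15/2.8 ≈ 5.357143. Since m = (1 + c)/(c + rr + e), the denominator satisfies c + rr + e = (1 + c)/m = (1 + 0) / 5.357143 ≈ 0.186667.
With c = 0 and e = 0.078, the required reserve ratio is 0.186667 − 0 − 0.078 = 0.108667.

0.1087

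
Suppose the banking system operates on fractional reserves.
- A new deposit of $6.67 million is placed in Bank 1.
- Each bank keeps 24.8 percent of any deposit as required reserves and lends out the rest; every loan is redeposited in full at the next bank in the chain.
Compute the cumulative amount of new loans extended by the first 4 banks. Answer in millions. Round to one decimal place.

$13.8 million

Bank i lends (1 − rr)^i of the original deposit: Bank 1 lends 6.67·0.7520 ≈ 5.0158, Bank 2 lends 6.67·0.7520² ≈ 3.7719, and so on.
Summing a geometric series: total = 6.67·[0.7520·(1 − 0.7520^4) / (1 − 0.7520)] ≈ 13.7573 million.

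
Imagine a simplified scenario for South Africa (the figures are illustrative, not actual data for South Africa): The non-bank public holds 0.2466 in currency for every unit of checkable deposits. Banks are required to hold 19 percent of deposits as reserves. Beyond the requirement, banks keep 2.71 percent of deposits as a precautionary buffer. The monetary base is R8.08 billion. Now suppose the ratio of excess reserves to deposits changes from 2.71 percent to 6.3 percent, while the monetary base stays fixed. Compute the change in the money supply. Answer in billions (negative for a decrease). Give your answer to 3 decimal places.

-1.561 billion

Initially m₁ = (1 + 0.2466) / (0.19 + 0.0271 + 0.2466) ≈ 2.68838, so M₁ = 2.68838 × 8.08 ≈ 21.7221 billion.
After the change m₂ = (1 + 0.2466) / (0.19 + 0.063 + 0.2466) ≈ 2.49520, so M₂ = 2.49520 × 8.08 ≈ 20.1612 billion.
ΔM = M₂ − M₁ = 20.1612 − 21.7221 = -1.5609 billion.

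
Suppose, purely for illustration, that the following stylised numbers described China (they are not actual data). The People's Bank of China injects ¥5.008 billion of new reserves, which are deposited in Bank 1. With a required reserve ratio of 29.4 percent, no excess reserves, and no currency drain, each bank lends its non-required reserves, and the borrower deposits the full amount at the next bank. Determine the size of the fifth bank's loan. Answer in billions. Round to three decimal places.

Each bank lends a fraction (1 − rr) = 0.7060 of the deposit it receives, so Bank 5 receives 5.008·0.7060^4 and lends 5.008·0.7060^5 ≈ 0.8784 billion.

¥0.878 billion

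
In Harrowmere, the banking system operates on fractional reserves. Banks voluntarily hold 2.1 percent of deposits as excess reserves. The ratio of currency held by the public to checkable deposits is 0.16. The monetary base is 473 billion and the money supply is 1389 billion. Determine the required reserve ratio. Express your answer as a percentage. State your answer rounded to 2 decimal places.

Using m = M/MB = 1389/473 ≈ 2.936575. Since m = (1 + c)/(c + rr + e), the denominator satisfies c + rr + e = (1 + c)/m = (1 + 0.16) / 2.936575 ≈ 0.395018.
With c = 0.16 and e = 0.021, the required reserve ratio is 0.395018 − 0.16 − 0.021 = 0.214018.

21.40%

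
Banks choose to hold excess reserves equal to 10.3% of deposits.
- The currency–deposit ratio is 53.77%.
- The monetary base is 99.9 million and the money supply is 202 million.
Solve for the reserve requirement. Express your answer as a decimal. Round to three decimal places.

Using m = M/MB = 202/99.9 ≈ 2.022022. Since m = (1 + c)/(c + rr + e), the denominator satisfies c + rr + e = (1 + c)/m = (1 + 0.5377) / 2.022022 ≈ 0.760476.
With c = 0.5377 and e = 0.103, the reserve requirement is 0.760476 − 0.5377 − 0.103 = 0.119776.

0.120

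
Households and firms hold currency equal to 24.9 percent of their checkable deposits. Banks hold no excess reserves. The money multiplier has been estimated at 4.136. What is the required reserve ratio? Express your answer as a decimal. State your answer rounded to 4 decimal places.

0.0530

Using m = 4.136. Since m = (1 + c)/(c + rr + e), the denominator satisfies c + rr + e = (1 + c)/m = (1 + 0.249) / 4.136 ≈ 0.301983.
With c = 0.249 and e = 0, the required reserve ratio is 0.301983 − 0.249 − 0 = 0.052983.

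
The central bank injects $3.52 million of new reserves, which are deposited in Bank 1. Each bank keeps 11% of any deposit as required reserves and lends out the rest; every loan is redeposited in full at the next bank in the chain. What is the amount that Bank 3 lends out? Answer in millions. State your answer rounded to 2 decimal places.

Each bank lends a fraction (1 − rr) = 0.8900 of the deposit it receives, so Bank 3 receives 3.52·0.8900^2 and lends 3.52·0.8900^3 ≈ 2.4815 million.

$2.48 million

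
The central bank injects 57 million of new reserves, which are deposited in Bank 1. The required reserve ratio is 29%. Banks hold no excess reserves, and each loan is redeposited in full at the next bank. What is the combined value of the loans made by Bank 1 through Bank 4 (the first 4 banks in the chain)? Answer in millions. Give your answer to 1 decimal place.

104.1 million

Bank i lends (1 − rr)^i of the original deposit: Bank 1 lends 57·0.7100 = 40.4700, Bank 2 lends 57·0.7100² = 28.7337, and so on.
Summing a geometric series: total = 57·[0.7100·(1 − 0.7100^4) / (1 − 0.7100)] ≈ 104.0893 million.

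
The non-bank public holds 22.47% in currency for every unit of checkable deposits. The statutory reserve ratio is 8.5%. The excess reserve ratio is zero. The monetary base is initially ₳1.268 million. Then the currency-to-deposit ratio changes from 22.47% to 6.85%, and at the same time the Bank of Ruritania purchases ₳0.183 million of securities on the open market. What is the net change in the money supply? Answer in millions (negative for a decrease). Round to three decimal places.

₳5.086 million

Before: m₁ = (1 + 0.2247) / (0.085 + 0.2247) ≈ 3.95447, MB₁ = 1.268, so M₁ = 3.95447 × 1.268 ≈ 5.0143 million.
After: m₂ = (1 + 0.0685) / (0.085 + 0.0685) ≈ 6.96091, MB₂ = 1.268 + 0.183 = 1.451, so M₂ = 6.96091 × 1.451 ≈ 10.1003 million.
ΔM = M₂ − M₁ = 10.1003 − 5.0143 = 5.086 million.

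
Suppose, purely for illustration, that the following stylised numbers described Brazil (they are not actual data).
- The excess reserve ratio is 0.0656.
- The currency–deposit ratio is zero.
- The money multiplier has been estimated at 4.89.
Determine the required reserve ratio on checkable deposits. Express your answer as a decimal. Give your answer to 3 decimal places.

Using m = 4.89. Since m = (1 + c)/(c + rr + e), the denominator satisfies c + rr + e = (1 + c)/m = (1 + 0) / 4.89 ≈ 0.204499.
With c = 0 and e = 0.0656, the required reserve ratio on checkable deposits is 0.204499 − 0 − 0.0656 = 0.138899.

0.139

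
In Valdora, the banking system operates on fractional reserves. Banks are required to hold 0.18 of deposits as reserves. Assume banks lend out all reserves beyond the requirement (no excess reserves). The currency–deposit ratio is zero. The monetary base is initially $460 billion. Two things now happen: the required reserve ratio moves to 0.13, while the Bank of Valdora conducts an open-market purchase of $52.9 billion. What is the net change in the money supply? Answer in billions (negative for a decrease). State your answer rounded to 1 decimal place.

Before: m₁ = 1 / (0.18) ≈ 5.55556, MB₁ = 460, so M₁ = 5.55556 × 460 = 2555.5576 billion.
After: m₂ = 1 / (0.13) ≈ 7.69231, MB₂ = 460 + 52.9 = 512.9, so M₂ = 7.69231 × 512.9 ≈ 3945.3858 billion.
ΔM = M₂ − M₁ = 3945.3858 − 2555.5576 = 1389.8282 billion.

$1389.8 billion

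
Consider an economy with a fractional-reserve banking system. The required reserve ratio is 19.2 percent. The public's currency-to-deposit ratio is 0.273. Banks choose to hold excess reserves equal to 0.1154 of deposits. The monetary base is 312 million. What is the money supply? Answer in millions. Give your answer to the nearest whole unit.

684 million

The money multiplier is m = (1 + c) / (rr + e + c) = (1 + 0.273) / (0.192 + 0.1154 + 0.273) ≈ 2.1933.
So M = m × MB = 2.1933 × 312 = 684.3096 million.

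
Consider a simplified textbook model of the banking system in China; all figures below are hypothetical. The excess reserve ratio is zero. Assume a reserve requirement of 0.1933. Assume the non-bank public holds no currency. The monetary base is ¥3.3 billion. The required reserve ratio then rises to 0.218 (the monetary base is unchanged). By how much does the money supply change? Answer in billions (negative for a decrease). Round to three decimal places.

-1.934 billion

Initially m₁ = 1 / (0.1933) ≈ 5.17331, so M₁ = 5.17331 × 3.3 ≈ 17.0719 billion.
After the change m₂ = 1 / (0.218) ≈ 4.58716, so M₂ = 4.58716 × 3.3 ≈ 15.1376 billion.
ΔM = M₂ − M₁ = 15.1376 − 17.0719 = -1.9343 billion.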